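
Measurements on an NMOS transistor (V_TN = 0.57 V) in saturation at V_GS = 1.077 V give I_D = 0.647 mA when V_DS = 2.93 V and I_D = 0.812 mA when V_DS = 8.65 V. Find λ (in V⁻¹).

With V_GS fixed, I_D ∝ (1 + λ V_DS) in saturation, so I_D2/I_D1 = (1 + λ V_DS2)/(1 + λ V_DS1).
0.812/0.647 = 1.255 = (1 + 8.65 λ)/(1 + 2.93 λ).
Solving: λ (I_D1 V_DS2 − I_D2 V_DS1) = I_D2 − I_D1, so λ = (0.812 − 0.647) / (0.647 × 8.65 − 0.812 × 2.93) = 0.165 / 3.22 = 0.0513 V⁻¹.

λ = 0.0513 V⁻¹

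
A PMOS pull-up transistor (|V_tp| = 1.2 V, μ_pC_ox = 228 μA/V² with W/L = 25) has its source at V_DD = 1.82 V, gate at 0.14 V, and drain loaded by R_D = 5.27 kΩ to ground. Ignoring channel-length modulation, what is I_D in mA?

I_D = 0.320 mA

V_SG = V_DD − V_G = 1.82 − 0.14 = 1.68 V, so V_ov = 1.68 − 1.2 = 0.48 V.
k_p = μ_pC_ox · (W/L) = 5.7 mA/V².
Assume saturation: I_D = ½ k_p V_ov² = 0.5 × 5.7 × 0.48² = 0.657 mA, giving V_SD = V_DD − I_D R_D = 1.82 − 0.657 × 5.27 = -1.64 V.
But -1.64 V < V_ov = 0.48 V, so the device is actually in triode.
In triode I_D = k_p[V_ov V_SD − ½ V_SD²] and I_D = (V_DD − V_SD)/R_D. Equating: 15 V_SD² − 15.42 V_SD + 1.82 = 0, giving V_SD = 0.136 V (the root below V_ov).
I_D = (1.82 − 0.136) / 5.27 = 0.32 mA.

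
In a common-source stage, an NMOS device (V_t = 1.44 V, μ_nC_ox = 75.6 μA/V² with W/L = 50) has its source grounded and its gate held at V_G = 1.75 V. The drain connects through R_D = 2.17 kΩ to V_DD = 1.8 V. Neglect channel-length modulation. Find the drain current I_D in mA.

V_GS = V_G = 1.75 V, so V_ov = 1.75 − 1.44 = 0.31 V.
k_n = μ_nC_ox · (W/L) = 3.78 mA/V².
Assume saturation: I_D = ½ k_n V_ov² = 0.5 × 3.78 × 0.31² = 0.182 mA, giving V_DS = V_DD − I_D R_D = 1.8 − 0.182 × 2.17 = 1.41 V.
V_DS = 1.41 V ≥ V_ov = 0.31 V, confirming saturation.

I_D = 0.182 mA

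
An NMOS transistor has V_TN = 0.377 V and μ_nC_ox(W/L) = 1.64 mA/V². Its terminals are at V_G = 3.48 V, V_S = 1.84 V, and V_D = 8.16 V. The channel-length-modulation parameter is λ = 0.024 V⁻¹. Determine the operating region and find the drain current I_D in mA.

Saturation; I_D = 1.51 mA

V_GS = V_G − V_S = 3.48 − 1.84 = 1.64 V; V_DS = V_D − V_S = 8.16 − 1.84 = 6.32 V.
V_ov = V_GS − V_TN = 1.64 − 0.377 = 1.26 V.
Since V_DS = 6.32 V ≥ V_ov = 1.26 V, the device is in saturation.
I_D = ½ k_n V_ov² (1 + λ V_DS) = 0.5 × 1.64 × 1.26² × (1 + 0.024 × 6.32) = 1.51 mA.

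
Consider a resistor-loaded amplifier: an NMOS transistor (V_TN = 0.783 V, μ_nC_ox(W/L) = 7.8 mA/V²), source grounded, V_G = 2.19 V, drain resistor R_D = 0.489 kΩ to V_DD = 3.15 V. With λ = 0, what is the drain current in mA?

I_D = 5.21 mA

V_GS = V_G = 2.19 V, so V_ov = 2.19 − 0.783 = 1.41 V.
Assume saturation: I_D = ½ k_n V_ov² = 0.5 × 7.8 × 1.41² = 7.72 mA, giving V_DS = V_DD − I_D R_D = 3.15 − 7.72 × 0.489 = -0.625 V.
But -0.625 V < V_ov = 1.41 V, so the device is actually in triode.
In triode I_D = k_n[V_ov V_DS − ½ V_DS²] and I_D = (V_DD − V_DS)/R_D. Equating: 1.91 V_DS² − 6.367 V_DS + 3.15 = 0, giving V_DS = 0.604 V (the root below V_ov).
I_D = (3.15 − 0.604) / 0.489 = 5.21 mA.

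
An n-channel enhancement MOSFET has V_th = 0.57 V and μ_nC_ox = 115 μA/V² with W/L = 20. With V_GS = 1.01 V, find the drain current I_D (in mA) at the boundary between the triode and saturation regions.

At the boundary V_DS = V_ov = V_GS − V_th = 1.01 − 0.57 = 0.44 V.
k_n = μ_nC_ox · (W/L) = 2.3 mA/V².
I_D = ½ k_n V_ov² = 0.5 × 2.3 × 0.44² = 0.223 mA.

I_D = 0.223 mA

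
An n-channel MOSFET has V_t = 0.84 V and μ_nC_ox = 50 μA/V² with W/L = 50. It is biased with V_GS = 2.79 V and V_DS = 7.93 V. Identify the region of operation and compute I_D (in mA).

Saturation; I_D = 4.75 mA

k_n = μ_nC_ox · (W/L) = 2.5 mA/V².
V_ov = V_GS − V_t = 2.79 − 0.84 = 1.95 V.
Since V_DS = 7.93 V ≥ V_ov = 1.95 V, the device is in saturation.
I_D = ½ k_n V_ov² = 0.5 × 2.5 × 1.95² = 4.75 mA.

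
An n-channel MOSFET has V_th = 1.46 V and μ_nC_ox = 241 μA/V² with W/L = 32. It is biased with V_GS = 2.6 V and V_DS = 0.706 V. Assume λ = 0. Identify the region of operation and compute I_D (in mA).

Triode; I_D = 4.28 mA

k_n = μ_nC_ox · (W/L) = 7.712 mA/V².
V_ov = V_GS − V_th = 2.6 − 1.46 = 1.14 V.
Since V_DS = 0.706 V < V_ov = 1.14 V, the device is in the triode region.
I_D = k_n [V_ov · V_DS − ½ V_DS²] = 7.712 × [1.14 × 0.706 − 0.5 × 0.706²] = 4.28 mA.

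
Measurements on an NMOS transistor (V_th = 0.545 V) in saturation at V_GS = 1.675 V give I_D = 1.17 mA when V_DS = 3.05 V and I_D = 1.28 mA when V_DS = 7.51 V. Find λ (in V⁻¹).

λ = 0.0225 V⁻¹

With V_GS fixed, I_D ∝ (1 + λ V_DS) in saturation, so I_D2/I_D1 = (1 + λ V_DS2)/(1 + λ V_DS1).
1.28/1.17 = 1.094 = (1 + 7.51 λ)/(1 + 3.05 λ).
Solving: λ (I_D1 V_DS2 − I_D2 V_DS1) = I_D2 − I_D1, so λ = (1.28 − 1.17) / (1.17 × 7.51 − 1.28 × 3.05) = 0.11 / 4.88 = 0.0225 V⁻¹.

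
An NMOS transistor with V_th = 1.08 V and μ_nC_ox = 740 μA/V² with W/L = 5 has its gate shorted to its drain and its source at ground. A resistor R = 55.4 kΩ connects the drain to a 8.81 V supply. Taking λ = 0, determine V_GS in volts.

With gate tied to drain, V_GS = V_DS ≥ V_GS − V_th, so the device is in saturation.
k_n = μ_nC_ox · (W/L) = 3.7 mA/V².
KCL at the drain: ½ k_n (V_GS − V_th)² = (V_DD − V_GS)/R.
Let x = V_GS − 1.08. Then 102 x² + x − 7.73 = 0, giving x = 0.27 V (positive root), so V_GS = 1.35 V.
I_D = (V_DD − V_GS)/R = (8.81 − 1.35) / 55.4 = 0.135 mA.

V_GS = 1.35 V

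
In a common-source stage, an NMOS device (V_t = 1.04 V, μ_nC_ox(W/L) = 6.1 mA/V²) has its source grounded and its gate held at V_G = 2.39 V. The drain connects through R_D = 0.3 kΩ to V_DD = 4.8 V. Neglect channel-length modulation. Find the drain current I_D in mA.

V_GS = V_G = 2.39 V, so V_ov = 2.39 − 1.04 = 1.35 V.
Assume saturation: I_D = ½ k_n V_ov² = 0.5 × 6.1 × 1.35² = 5.56 mA, giving V_DS = V_DD − I_D R_D = 4.8 − 5.56 × 0.3 = 3.13 V.
V_DS = 3.13 V ≥ V_ov = 1.35 V, confirming saturation.

I_D = 5.56 mA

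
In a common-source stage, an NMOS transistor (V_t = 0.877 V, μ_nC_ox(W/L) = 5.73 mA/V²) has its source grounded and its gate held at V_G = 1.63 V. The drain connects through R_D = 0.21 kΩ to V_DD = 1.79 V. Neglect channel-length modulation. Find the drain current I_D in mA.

V_GS = V_G = 1.63 V, so V_ov = 1.63 − 0.877 = 0.753 V.
Assume saturation: I_D = ½ k_n V_ov² = 0.5 × 5.73 × 0.753² = 1.62 mA, giving V_DS = V_DD − I_D R_D = 1.79 − 1.62 × 0.21 = 1.45 V.
V_DS = 1.45 V ≥ V_ov = 0.753 V, confirming saturation.

I_D = 1.62 mA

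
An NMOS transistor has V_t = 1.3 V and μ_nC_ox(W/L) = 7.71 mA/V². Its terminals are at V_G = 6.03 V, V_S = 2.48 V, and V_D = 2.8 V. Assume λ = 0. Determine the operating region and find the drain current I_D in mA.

V_GS = V_G − V_S = 6.03 − 2.48 = 3.55 V; V_DS = V_D − V_S = 2.8 − 2.48 = 0.32 V.
V_ov = V_GS − V_t = 3.55 − 1.3 = 2.25 V.
Since V_DS = 0.32 V < V_ov = 2.25 V, the device is in the triode region.
I_D = k_n [V_ov · V_DS − ½ V_DS²] = 7.71 × [2.25 × 0.32 − 0.5 × 0.32²] = 5.16 mA.

Triode; I_D = 5.16 mA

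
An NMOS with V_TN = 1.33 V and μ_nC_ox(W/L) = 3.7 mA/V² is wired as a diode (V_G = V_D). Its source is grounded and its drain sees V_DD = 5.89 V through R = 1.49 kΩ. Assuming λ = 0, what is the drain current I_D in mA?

With gate tied to drain, V_GS = V_DS ≥ V_GS − V_TN, so the device is in saturation.
KCL at the drain: ½ k_n (V_GS − V_TN)² = (V_DD − V_GS)/R.
Let x = V_GS − 1.33. Then 2.76 x² + x − 4.56 = 0, giving x = 1.12 V (positive root), so V_GS = 2.45 V.
I_D = (V_DD − V_GS)/R = (5.89 − 2.45) / 1.49 = 2.31 mA.

I_D = 2.31 mA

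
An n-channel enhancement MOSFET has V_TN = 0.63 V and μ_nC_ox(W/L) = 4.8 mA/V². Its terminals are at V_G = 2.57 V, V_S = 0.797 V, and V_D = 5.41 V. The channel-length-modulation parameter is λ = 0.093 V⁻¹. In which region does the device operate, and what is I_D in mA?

V_GS = V_G − V_S = 2.57 − 0.797 = 1.77 V; V_DS = V_D − V_S = 5.41 − 0.797 = 4.61 V.
V_ov = V_GS − V_TN = 1.77 − 0.63 = 1.14 V.
Since V_DS = 4.61 V ≥ V_ov = 1.14 V, the device is in saturation.
I_D = ½ k_n V_ov² (1 + λ V_DS) = 0.5 × 4.8 × 1.14² × (1 + 0.093 × 4.61) = 4.48 mA.

Saturation; I_D = 4.48 mA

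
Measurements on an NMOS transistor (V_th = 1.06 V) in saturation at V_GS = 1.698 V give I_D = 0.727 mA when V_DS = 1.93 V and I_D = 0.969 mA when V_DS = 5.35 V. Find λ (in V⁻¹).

λ = 0.120 V⁻¹

With V_GS fixed, I_D ∝ (1 + λ V_DS) in saturation, so I_D2/I_D1 = (1 + λ V_DS2)/(1 + λ V_DS1).
0.969/0.727 = 1.333 = (1 + 5.35 λ)/(1 + 1.93 λ).
Solving: λ (I_D1 V_DS2 − I_D2 V_DS1) = I_D2 − I_D1, so λ = (0.969 − 0.727) / (0.727 × 5.35 − 0.969 × 1.93) = 0.242 / 2.02 = 0.12 V⁻¹.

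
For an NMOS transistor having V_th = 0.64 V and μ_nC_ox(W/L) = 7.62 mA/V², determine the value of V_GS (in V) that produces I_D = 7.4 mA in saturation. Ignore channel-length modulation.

V_GS = 2.03 V

In saturation I_D = ½ k_n (V_GS − V_th)², so V_GS − V_th = √(2 I_D / k_n) = √(2 × 7.4 / 7.62) = 1.39 V.
V_GS = 0.64 + 1.39 = 2.03 V.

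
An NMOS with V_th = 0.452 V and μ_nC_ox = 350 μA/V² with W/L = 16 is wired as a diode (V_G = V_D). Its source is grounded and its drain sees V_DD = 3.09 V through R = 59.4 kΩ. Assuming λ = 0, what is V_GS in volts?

V_GS = 0.575 V

With gate tied to drain, V_GS = V_DS ≥ V_GS − V_th, so the device is in saturation.
k_n = μ_nC_ox · (W/L) = 5.6 mA/V².
KCL at the drain: ½ k_n (V_GS − V_th)² = (V_DD − V_GS)/R.
Let x = V_GS − 0.452. Then 166 x² + x − 2.638 = 0, giving x = 0.123 V (positive root), so V_GS = 0.575 V.
I_D = (V_DD − V_GS)/R = (3.09 − 0.575) / 59.4 = 0.0423 mA.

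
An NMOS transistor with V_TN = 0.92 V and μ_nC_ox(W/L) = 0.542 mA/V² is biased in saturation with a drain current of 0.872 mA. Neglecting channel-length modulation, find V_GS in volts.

In saturation I_D = ½ k_n (V_GS − V_TN)², so V_GS − V_TN = √(2 I_D / k_n) = √(2 × 0.872 / 0.542) = 1.79 V.
V_GS = 0.92 + 1.79 = 2.71 V.

V_GS = 2.71 V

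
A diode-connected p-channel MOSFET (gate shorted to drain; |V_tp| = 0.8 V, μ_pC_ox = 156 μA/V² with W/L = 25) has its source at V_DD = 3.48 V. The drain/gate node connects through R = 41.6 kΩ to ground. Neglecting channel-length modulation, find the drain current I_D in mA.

I_D = 0.0602 mA

With gate tied to drain, V_SG = V_SD ≥ V_SG − |V_tp|, so the device is in saturation.
k_p = μ_pC_ox · (W/L) = 3.9 mA/V².
KCL at the drain: ½ k_p (V_SG − |V_tp|)² = (V_DD − V_SG)/R.
Let x = V_SG − 0.8. Then 81.1 x² + x − 2.68 = 0, giving x = 0.176 V (positive root), so V_SG = 0.976 V.
I_D = (V_DD − V_SG)/R = (3.48 − 0.976) / 41.6 = 0.0602 mA.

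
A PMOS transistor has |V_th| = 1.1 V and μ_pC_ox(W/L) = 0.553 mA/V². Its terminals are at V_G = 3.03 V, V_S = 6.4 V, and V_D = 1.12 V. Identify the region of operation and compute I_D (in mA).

V_SG = V_S − V_G = 6.4 − 3.03 = 3.37 V; V_SD = V_S − V_D = 6.4 − 1.12 = 5.28 V.
V_ov = V_SG − |V_th| = 3.37 − 1.1 = 2.27 V.
Since V_SD = 5.28 V ≥ V_ov = 2.27 V, the device is in saturation.
I_D = ½ k_p V_ov² = 0.5 × 0.553 × 2.27² = 1.42 mA.

Saturation; I_D = 1.42 mA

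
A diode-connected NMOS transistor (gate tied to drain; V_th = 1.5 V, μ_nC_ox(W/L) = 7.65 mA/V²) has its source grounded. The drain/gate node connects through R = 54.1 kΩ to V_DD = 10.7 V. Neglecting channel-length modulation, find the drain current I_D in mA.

I_D = 0.166 mA

With gate tied to drain, V_GS = V_DS ≥ V_GS − V_th, so the device is in saturation.
KCL at the drain: ½ k_n (V_GS − V_th)² = (V_DD − V_GS)/R.
Let x = V_GS − 1.5. Then 207 x² + x − 9.2 = 0, giving x = 0.208 V (positive root), so V_GS = 1.71 V.
I_D = (V_DD − V_GS)/R = (10.7 − 1.71) / 54.1 = 0.166 mA.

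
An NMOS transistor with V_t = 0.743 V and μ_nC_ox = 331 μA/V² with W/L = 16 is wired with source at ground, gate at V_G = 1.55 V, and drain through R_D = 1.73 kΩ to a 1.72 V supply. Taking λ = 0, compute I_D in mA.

V_GS = V_G = 1.55 V, so V_ov = 1.55 − 0.743 = 0.807 V.
k_n = μ_nC_ox · (W/L) = 5.296 mA/V².
Assume saturation: I_D = ½ k_n V_ov² = 0.5 × 5.296 × 0.807² = 1.72 mA, giving V_DS = V_DD − I_D R_D = 1.72 − 1.72 × 1.73 = -1.26 V.
But -1.26 V < V_ov = 0.807 V, so the device is actually in triode.
In triode I_D = k_n[V_ov V_DS − ½ V_DS²] and I_D = (V_DD − V_DS)/R_D. Equating: 4.58 V_DS² − 8.394 V_DS + 1.72 = 0, giving V_DS = 0.235 V (the root below V_ov).
I_D = (1.72 − 0.235) / 1.73 = 0.858 mA.

I_D = 0.858 mA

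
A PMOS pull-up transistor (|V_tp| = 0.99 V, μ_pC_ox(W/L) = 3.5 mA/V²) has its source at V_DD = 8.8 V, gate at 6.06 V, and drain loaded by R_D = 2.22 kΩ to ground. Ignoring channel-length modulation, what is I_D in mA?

V_SG = V_DD − V_G = 8.8 − 6.06 = 2.74 V, so V_ov = 2.74 − 0.99 = 1.75 V.
Assume saturation: I_D = ½ k_p V_ov² = 0.5 × 3.5 × 1.75² = 5.36 mA, giving V_SD = V_DD − I_D R_D = 8.8 − 5.36 × 2.22 = -3.1 V.
But -3.1 V < V_ov = 1.75 V, so the device is actually in triode.
In triode I_D = k_p[V_ov V_SD − ½ V_SD²] and I_D = (V_DD − V_SD)/R_D. Equating: 3.89 V_SD² − 14.6 V_SD + 8.8 = 0, giving V_SD = 0.754 V (the root below V_ov).
I_D = (8.8 − 0.754) / 2.22 = 3.62 mA.

I_D = 3.62 mA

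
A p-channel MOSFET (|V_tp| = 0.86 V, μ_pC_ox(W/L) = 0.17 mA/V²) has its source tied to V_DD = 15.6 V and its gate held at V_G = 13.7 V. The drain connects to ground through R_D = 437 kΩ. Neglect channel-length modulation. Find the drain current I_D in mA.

I_D = 0.0352 mA

V_SG = V_DD − V_G = 15.6 − 13.7 = 1.9 V, so V_ov = 1.9 − 0.86 = 1.04 V.
Assume saturation: I_D = ½ k_p V_ov² = 0.5 × 0.17 × 1.04² = 0.0919 mA, giving V_SD = V_DD − I_D R_D = 15.6 − 0.0919 × 437 = -24.6 V.
But -24.6 V < V_ov = 1.04 V, so the device is actually in triode.
In triode I_D = k_p[V_ov V_SD − ½ V_SD²] and I_D = (V_DD − V_SD)/R_D. Equating: 37.1 V_SD² − 78.26 V_SD + 15.6 = 0, giving V_SD = 0.223 V (the root below V_ov).
I_D = (15.6 − 0.223) / 437 = 0.0352 mA.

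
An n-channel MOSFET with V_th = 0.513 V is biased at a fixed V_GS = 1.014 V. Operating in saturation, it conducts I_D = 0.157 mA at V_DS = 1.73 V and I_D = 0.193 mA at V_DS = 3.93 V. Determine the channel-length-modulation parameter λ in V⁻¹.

With V_GS fixed, I_D ∝ (1 + λ V_DS) in saturation, so I_D2/I_D1 = (1 + λ V_DS2)/(1 + λ V_DS1).
0.193/0.157 = 1.229 = (1 + 3.93 λ)/(1 + 1.73 λ).
Solving: λ (I_D1 V_DS2 − I_D2 V_DS1) = I_D2 − I_D1, so λ = (0.193 − 0.157) / (0.157 × 3.93 − 0.193 × 1.73) = 0.036 / 0.283 = 0.127 V⁻¹.

λ = 0.127 V⁻¹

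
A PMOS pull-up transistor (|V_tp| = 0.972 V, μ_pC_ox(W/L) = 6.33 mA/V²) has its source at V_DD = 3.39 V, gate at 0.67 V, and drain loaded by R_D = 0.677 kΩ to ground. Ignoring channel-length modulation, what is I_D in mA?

V_SG = V_DD − V_G = 3.39 − 0.67 = 2.72 V, so V_ov = 2.72 − 0.972 = 1.75 V.
Assume saturation: I_D = ½ k_p V_ov² = 0.5 × 6.33 × 1.75² = 9.67 mA, giving V_SD = V_DD − I_D R_D = 3.39 − 9.67 × 0.677 = -3.16 V.
But -3.16 V < V_ov = 1.75 V, so the device is actually in triode.
In triode I_D = k_p[V_ov V_SD − ½ V_SD²] and I_D = (V_DD − V_SD)/R_D. Equating: 2.14 V_SD² − 8.491 V_SD + 3.39 = 0, giving V_SD = 0.45 V (the root below V_ov).
I_D = (3.39 − 0.45) / 0.677 = 4.34 mA.

I_D = 4.34 mA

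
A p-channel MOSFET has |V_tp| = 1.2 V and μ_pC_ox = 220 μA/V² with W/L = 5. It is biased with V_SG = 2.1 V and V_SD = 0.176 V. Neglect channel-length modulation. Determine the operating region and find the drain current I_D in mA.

Triode; I_D = 0.157 mA

k_p = μ_pC_ox · (W/L) = 1.1 mA/V².
V_ov = V_SG − |V_tp| = 2.1 − 1.2 = 0.9 V.
Since V_SD = 0.176 V < V_ov = 0.9 V, the device is in the triode region.
I_D = k_p [V_ov · V_SD − ½ V_SD²] = 1.1 × [0.9 × 0.176 − 0.5 × 0.176²] = 0.157 mA.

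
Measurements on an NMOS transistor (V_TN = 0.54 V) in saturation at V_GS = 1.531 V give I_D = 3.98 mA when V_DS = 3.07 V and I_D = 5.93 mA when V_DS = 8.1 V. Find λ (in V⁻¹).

λ = 0.139 V⁻¹

With V_GS fixed, I_D ∝ (1 + λ V_DS) in saturation, so I_D2/I_D1 = (1 + λ V_DS2)/(1 + λ V_DS1).
5.93/3.98 = 1.49 = (1 + 8.1 λ)/(1 + 3.07 λ).
Solving: λ (I_D1 V_DS2 − I_D2 V_DS1) = I_D2 − I_D1, so λ = (5.93 − 3.98) / (3.98 × 8.1 − 5.93 × 3.07) = 1.95 / 14 = 0.139 V⁻¹.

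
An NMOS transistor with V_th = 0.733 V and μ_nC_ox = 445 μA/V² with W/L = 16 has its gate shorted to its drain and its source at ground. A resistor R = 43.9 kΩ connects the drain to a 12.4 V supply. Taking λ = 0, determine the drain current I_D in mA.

I_D = 0.260 mA

With gate tied to drain, V_GS = V_DS ≥ V_GS − V_th, so the device is in saturation.
k_n = μ_nC_ox · (W/L) = 7.12 mA/V².
KCL at the drain: ½ k_n (V_GS − V_th)² = (V_DD − V_GS)/R.
Let x = V_GS − 0.733. Then 156 x² + x − 11.67 = 0, giving x = 0.27 V (positive root), so V_GS = 1 V.
I_D = (V_DD − V_GS)/R = (12.4 − 1) / 43.9 = 0.26 mA.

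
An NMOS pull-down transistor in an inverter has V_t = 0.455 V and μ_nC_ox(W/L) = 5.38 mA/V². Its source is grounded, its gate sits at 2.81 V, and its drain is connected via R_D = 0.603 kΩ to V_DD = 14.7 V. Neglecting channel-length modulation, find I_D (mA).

V_GS = V_G = 2.81 V, so V_ov = 2.81 − 0.455 = 2.35 V.
Assume saturation: I_D = ½ k_n V_ov² = 0.5 × 5.38 × 2.35² = 14.9 mA, giving V_DS = V_DD − I_D R_D = 14.7 − 14.9 × 0.603 = 5.7 V.
V_DS = 5.7 V ≥ V_ov = 2.35 V, confirming saturation.

I_D = 14.9 mA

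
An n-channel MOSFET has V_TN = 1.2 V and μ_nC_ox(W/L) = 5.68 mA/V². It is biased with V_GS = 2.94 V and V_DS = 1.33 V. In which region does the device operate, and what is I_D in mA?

V_ov = V_GS − V_TN = 2.94 − 1.2 = 1.74 V.
Since V_DS = 1.33 V < V_ov = 1.74 V, the device is in the triode region.
I_D = k_n [V_ov · V_DS − ½ V_DS²] = 5.68 × [1.74 × 1.33 − 0.5 × 1.33²] = 8.12 mA.

Triode; I_D = 8.12 mA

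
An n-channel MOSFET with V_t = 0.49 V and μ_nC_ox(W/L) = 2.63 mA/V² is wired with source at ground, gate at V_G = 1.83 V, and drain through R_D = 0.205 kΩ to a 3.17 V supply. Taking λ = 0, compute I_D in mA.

I_D = 2.36 mA

V_GS = V_G = 1.83 V, so V_ov = 1.83 − 0.49 = 1.34 V.
Assume saturation: I_D = ½ k_n V_ov² = 0.5 × 2.63 × 1.34² = 2.36 mA, giving V_DS = V_DD − I_D R_D = 3.17 − 2.36 × 0.205 = 2.69 V.
V_DS = 2.69 V ≥ V_ov = 1.34 V, confirming saturation.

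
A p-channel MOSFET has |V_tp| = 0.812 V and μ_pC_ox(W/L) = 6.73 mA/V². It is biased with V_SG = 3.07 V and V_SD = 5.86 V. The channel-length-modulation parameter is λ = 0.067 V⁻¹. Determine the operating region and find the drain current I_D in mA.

Saturation; I_D = 23.9 mA

V_ov = V_SG − |V_tp| = 3.07 − 0.812 = 2.26 V.
Since V_SD = 5.86 V ≥ V_ov = 2.26 V, the device is in saturation.
I_D = ½ k_p V_ov² (1 + λ V_SD) = 0.5 × 6.73 × 2.26² × (1 + 0.067 × 5.86) = 23.9 mA.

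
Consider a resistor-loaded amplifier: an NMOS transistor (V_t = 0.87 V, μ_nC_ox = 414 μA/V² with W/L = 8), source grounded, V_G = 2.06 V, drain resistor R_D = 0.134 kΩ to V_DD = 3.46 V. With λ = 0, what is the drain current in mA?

V_GS = V_G = 2.06 V, so V_ov = 2.06 − 0.87 = 1.19 V.
k_n = μ_nC_ox · (W/L) = 3.312 mA/V².
Assume saturation: I_D = ½ k_n V_ov² = 0.5 × 3.312 × 1.19² = 2.35 mA, giving V_DS = V_DD − I_D R_D = 3.46 − 2.35 × 0.134 = 3.15 V.
V_DS = 3.15 V ≥ V_ov = 1.19 V, confirming saturation.

I_D = 2.35 mA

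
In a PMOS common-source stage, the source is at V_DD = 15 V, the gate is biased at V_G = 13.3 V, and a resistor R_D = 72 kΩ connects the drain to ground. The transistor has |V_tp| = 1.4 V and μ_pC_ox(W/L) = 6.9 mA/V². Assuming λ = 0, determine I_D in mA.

V_SG = V_DD − V_G = 15 − 13.3 = 1.7 V, so V_ov = 1.7 − 1.4 = 0.3 V.
Assume saturation: I_D = ½ k_p V_ov² = 0.5 × 6.9 × 0.3² = 0.31 mA, giving V_SD = V_DD − I_D R_D = 15 − 0.31 × 72 = -7.36 V.
But -7.36 V < V_ov = 0.3 V, so the device is actually in triode.
In triode I_D = k_p[V_ov V_SD − ½ V_SD²] and I_D = (V_DD − V_SD)/R_D. Equating: 248 V_SD² − 150 V_SD + 15 = 0, giving V_SD = 0.126 V (the root below V_ov).
I_D = (15 − 0.126) / 72 = 0.207 mA.

I_D = 0.207 mA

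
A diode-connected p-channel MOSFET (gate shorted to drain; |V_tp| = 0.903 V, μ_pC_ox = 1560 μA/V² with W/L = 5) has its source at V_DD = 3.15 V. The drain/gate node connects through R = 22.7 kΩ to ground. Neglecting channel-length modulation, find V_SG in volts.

V_SG = 1.06 V

With gate tied to drain, V_SG = V_SD ≥ V_SG − |V_tp|, so the device is in saturation.
k_p = μ_pC_ox · (W/L) = 7.8 mA/V².
KCL at the drain: ½ k_p (V_SG − |V_tp|)² = (V_DD − V_SG)/R.
Let x = V_SG − 0.903. Then 88.5 x² + x − 2.247 = 0, giving x = 0.154 V (positive root), so V_SG = 1.06 V.
I_D = (V_DD − V_SG)/R = (3.15 − 1.06) / 22.7 = 0.0922 mA.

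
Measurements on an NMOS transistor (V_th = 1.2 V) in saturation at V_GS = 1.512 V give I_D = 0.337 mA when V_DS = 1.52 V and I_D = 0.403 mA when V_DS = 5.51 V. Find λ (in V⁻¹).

With V_GS fixed, I_D ∝ (1 + λ V_DS) in saturation, so I_D2/I_D1 = (1 + λ V_DS2)/(1 + λ V_DS1).
0.403/0.337 = 1.196 = (1 + 5.51 λ)/(1 + 1.52 λ).
Solving: λ (I_D1 V_DS2 − I_D2 V_DS1) = I_D2 − I_D1, so λ = (0.403 − 0.337) / (0.337 × 5.51 − 0.403 × 1.52) = 0.066 / 1.24 = 0.053 V⁻¹.

λ = 0.0530 V⁻¹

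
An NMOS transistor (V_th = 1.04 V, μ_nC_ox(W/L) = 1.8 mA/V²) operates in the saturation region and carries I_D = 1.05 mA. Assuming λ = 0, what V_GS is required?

V_GS = 2.12 V

In saturation I_D = ½ k_n (V_GS − V_th)², so V_GS − V_th = √(2 I_D / k_n) = √(2 × 1.05 / 1.8) = 1.08 V.
V_GS = 1.04 + 1.08 = 2.12 V.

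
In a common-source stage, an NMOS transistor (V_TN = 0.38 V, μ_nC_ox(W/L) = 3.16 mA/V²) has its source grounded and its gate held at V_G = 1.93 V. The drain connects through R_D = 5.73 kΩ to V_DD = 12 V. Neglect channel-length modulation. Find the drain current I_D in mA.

I_D = 2.01 mA

V_GS = V_G = 1.93 V, so V_ov = 1.93 − 0.38 = 1.55 V.
Assume saturation: I_D = ½ k_n V_ov² = 0.5 × 3.16 × 1.55² = 3.8 mA, giving V_DS = V_DD − I_D R_D = 12 − 3.8 × 5.73 = -9.75 V.
But -9.75 V < V_ov = 1.55 V, so the device is actually in triode.
In triode I_D = k_n[V_ov V_DS − ½ V_DS²] and I_D = (V_DD − V_DS)/R_D. Equating: 9.05 V_DS² − 29.07 V_DS + 12 = 0, giving V_DS = 0.487 V (the root below V_ov).
I_D = (12 − 0.487) / 5.73 = 2.01 mA.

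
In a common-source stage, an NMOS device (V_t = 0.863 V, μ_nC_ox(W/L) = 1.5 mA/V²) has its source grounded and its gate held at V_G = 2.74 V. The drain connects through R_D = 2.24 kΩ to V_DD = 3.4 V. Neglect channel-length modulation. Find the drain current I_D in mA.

V_GS = V_G = 2.74 V, so V_ov = 2.74 − 0.863 = 1.88 V.
Assume saturation: I_D = ½ k_n V_ov² = 0.5 × 1.5 × 1.88² = 2.64 mA, giving V_DS = V_DD − I_D R_D = 3.4 − 2.64 × 2.24 = -2.52 V.
But -2.52 V < V_ov = 1.88 V, so the device is actually in triode.
In triode I_D = k_n[V_ov V_DS − ½ V_DS²] and I_D = (V_DD − V_DS)/R_D. Equating: 1.68 V_DS² − 7.307 V_DS + 3.4 = 0, giving V_DS = 0.53 V (the root below V_ov).
I_D = (3.4 − 0.53) / 2.24 = 1.28 mA.

I_D = 1.28 mA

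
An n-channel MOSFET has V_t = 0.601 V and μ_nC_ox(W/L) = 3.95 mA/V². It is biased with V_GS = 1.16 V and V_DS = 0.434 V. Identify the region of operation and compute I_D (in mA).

V_ov = V_GS − V_t = 1.16 − 0.601 = 0.559 V.
Since V_DS = 0.434 V < V_ov = 0.559 V, the device is in the triode region.
I_D = k_n [V_ov · V_DS − ½ V_DS²] = 3.95 × [0.559 × 0.434 − 0.5 × 0.434²] = 0.586 mA.

Triode; I_D = 0.586 mA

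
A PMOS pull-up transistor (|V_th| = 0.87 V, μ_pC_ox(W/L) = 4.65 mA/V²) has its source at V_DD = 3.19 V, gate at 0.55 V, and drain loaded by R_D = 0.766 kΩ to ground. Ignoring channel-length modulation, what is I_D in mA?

V_SG = V_DD − V_G = 3.19 − 0.55 = 2.64 V, so V_ov = 2.64 − 0.87 = 1.77 V.
Assume saturation: I_D = ½ k_p V_ov² = 0.5 × 4.65 × 1.77² = 7.28 mA, giving V_SD = V_DD − I_D R_D = 3.19 − 7.28 × 0.766 = -2.39 V.
But -2.39 V < V_ov = 1.77 V, so the device is actually in triode.
In triode I_D = k_p[V_ov V_SD − ½ V_SD²] and I_D = (V_DD − V_SD)/R_D. Equating: 1.78 V_SD² − 7.305 V_SD + 3.19 = 0, giving V_SD = 0.497 V (the root below V_ov).
I_D = (3.19 − 0.497) / 0.766 = 3.52 mA.

I_D = 3.52 mA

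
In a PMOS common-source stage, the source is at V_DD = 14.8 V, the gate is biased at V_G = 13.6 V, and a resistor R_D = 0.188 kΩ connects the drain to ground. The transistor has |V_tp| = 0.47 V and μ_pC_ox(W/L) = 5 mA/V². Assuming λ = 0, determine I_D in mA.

I_D = 1.33 mA

V_SG = V_DD − V_G = 14.8 − 13.6 = 1.2 V, so V_ov = 1.2 − 0.47 = 0.73 V.
Assume saturation: I_D = ½ k_p V_ov² = 0.5 × 5 × 0.73² = 1.33 mA, giving V_SD = V_DD − I_D R_D = 14.8 − 1.33 × 0.188 = 14.5 V.
V_SD = 14.5 V ≥ V_ov = 0.73 V, confirming saturation.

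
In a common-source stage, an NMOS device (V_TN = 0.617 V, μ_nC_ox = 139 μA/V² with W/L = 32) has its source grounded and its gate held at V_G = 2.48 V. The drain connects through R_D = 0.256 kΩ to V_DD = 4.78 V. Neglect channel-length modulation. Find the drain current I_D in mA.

I_D = 7.72 mA

V_GS = V_G = 2.48 V, so V_ov = 2.48 − 0.617 = 1.86 V.
k_n = μ_nC_ox · (W/L) = 4.448 mA/V².
Assume saturation: I_D = ½ k_n V_ov² = 0.5 × 4.448 × 1.86² = 7.72 mA, giving V_DS = V_DD − I_D R_D = 4.78 − 7.72 × 0.256 = 2.8 V.
V_DS = 2.8 V ≥ V_ov = 1.86 V, confirming saturation.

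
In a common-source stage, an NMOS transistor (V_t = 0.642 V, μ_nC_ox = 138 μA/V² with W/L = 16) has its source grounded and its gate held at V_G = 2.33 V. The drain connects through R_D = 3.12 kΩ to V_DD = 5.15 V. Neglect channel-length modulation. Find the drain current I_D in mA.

I_D = 1.50 mA

V_GS = V_G = 2.33 V, so V_ov = 2.33 − 0.642 = 1.69 V.
k_n = μ_nC_ox · (W/L) = 2.208 mA/V².
Assume saturation: I_D = ½ k_n V_ov² = 0.5 × 2.208 × 1.69² = 3.15 mA, giving V_DS = V_DD − I_D R_D = 5.15 − 3.15 × 3.12 = -4.66 V.
But -4.66 V < V_ov = 1.69 V, so the device is actually in triode.
In triode I_D = k_n[V_ov V_DS − ½ V_DS²] and I_D = (V_DD − V_DS)/R_D. Equating: 3.44 V_DS² − 12.63 V_DS + 5.15 = 0, giving V_DS = 0.467 V (the root below V_ov).
I_D = (5.15 − 0.467) / 3.12 = 1.5 mA.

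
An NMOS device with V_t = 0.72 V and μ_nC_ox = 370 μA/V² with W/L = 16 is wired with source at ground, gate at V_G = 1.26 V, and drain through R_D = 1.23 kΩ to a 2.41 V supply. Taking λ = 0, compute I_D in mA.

V_GS = V_G = 1.26 V, so V_ov = 1.26 − 0.72 = 0.54 V.
k_n = μ_nC_ox · (W/L) = 5.92 mA/V².
Assume saturation: I_D = ½ k_n V_ov² = 0.5 × 5.92 × 0.54² = 0.863 mA, giving V_DS = V_DD − I_D R_D = 2.41 − 0.863 × 1.23 = 1.35 V.
V_DS = 1.35 V ≥ V_ov = 0.54 V, confirming saturation.

I_D = 0.863 mA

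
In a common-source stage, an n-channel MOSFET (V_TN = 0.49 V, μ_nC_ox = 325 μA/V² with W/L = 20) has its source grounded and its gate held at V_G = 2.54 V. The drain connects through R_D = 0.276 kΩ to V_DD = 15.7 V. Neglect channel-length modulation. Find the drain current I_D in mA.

V_GS = V_G = 2.54 V, so V_ov = 2.54 − 0.49 = 2.05 V.
k_n = μ_nC_ox · (W/L) = 6.5 mA/V².
Assume saturation: I_D = ½ k_n V_ov² = 0.5 × 6.5 × 2.05² = 13.7 mA, giving V_DS = V_DD − I_D R_D = 15.7 − 13.7 × 0.276 = 11.9 V.
V_DS = 11.9 V ≥ V_ov = 2.05 V, confirming saturation.

I_D = 13.7 mA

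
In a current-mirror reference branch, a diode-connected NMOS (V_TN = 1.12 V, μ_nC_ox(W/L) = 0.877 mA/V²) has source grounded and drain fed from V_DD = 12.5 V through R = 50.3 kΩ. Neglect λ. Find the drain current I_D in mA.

With gate tied to drain, V_GS = V_DS ≥ V_GS − V_TN, so the device is in saturation.
KCL at the drain: ½ k_n (V_GS − V_TN)² = (V_DD − V_GS)/R.
Let x = V_GS − 1.12. Then 22.1 x² + x − 11.38 = 0, giving x = 0.696 V (positive root), so V_GS = 1.82 V.
I_D = (V_DD − V_GS)/R = (12.5 − 1.82) / 50.3 = 0.212 mA.

I_D = 0.212 mA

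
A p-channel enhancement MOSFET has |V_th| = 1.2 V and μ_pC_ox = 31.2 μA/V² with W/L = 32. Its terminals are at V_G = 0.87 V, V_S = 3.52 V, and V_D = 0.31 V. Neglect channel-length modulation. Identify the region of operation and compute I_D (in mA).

V_SG = V_S − V_G = 3.52 − 0.87 = 2.65 V; V_SD = V_S − V_D = 3.52 − 0.31 = 3.21 V.
k_p = μ_pC_ox · (W/L) = 0.9984 mA/V².
V_ov = V_SG − |V_th| = 2.65 − 1.2 = 1.45 V.
Since V_SD = 3.21 V ≥ V_ov = 1.45 V, the device is in saturation.
I_D = ½ k_p V_ov² = 0.5 × 0.9984 × 1.45² = 1.05 mA.

Saturation; I_D = 1.05 mA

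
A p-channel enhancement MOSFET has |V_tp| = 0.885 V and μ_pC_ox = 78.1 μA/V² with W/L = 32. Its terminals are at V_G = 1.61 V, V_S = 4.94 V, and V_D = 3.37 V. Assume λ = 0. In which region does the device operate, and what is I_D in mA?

Triode; I_D = 6.51 mA

V_SG = V_S − V_G = 4.94 − 1.61 = 3.33 V; V_SD = V_S − V_D = 4.94 − 3.37 = 1.57 V.
k_p = μ_pC_ox · (W/L) = 2.499 mA/V².
V_ov = V_SG − |V_tp| = 3.33 − 0.885 = 2.45 V.
Since V_SD = 1.57 V < V_ov = 2.45 V, the device is in the triode region.
I_D = k_p [V_ov · V_SD − ½ V_SD²] = 2.499 × [2.45 × 1.57 − 0.5 × 1.57²] = 6.51 mA.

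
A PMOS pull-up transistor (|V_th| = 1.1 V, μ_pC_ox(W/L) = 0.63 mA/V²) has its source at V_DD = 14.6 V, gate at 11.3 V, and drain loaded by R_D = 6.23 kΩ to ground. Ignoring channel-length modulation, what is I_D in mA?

V_SG = V_DD − V_G = 14.6 − 11.3 = 3.3 V, so V_ov = 3.3 − 1.1 = 2.2 V.
Assume saturation: I_D = ½ k_p V_ov² = 0.5 × 0.63 × 2.2² = 1.52 mA, giving V_SD = V_DD − I_D R_D = 14.6 − 1.52 × 6.23 = 5.1 V.
V_SD = 5.1 V ≥ V_ov = 2.2 V, confirming saturation.

I_D = 1.52 mA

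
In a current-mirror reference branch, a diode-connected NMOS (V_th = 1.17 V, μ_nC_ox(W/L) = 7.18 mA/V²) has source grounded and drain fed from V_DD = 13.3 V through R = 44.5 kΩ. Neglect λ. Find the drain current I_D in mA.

I_D = 0.266 mA

With gate tied to drain, V_GS = V_DS ≥ V_GS − V_th, so the device is in saturation.
KCL at the drain: ½ k_n (V_GS − V_th)² = (V_DD − V_GS)/R.
Let x = V_GS − 1.17. Then 160 x² + x − 12.13 = 0, giving x = 0.272 V (positive root), so V_GS = 1.44 V.
I_D = (V_DD − V_GS)/R = (13.3 − 1.44) / 44.5 = 0.266 mA.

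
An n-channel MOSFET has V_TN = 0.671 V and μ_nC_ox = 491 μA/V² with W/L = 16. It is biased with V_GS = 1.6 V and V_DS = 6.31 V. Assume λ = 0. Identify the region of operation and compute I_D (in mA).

Saturation; I_D = 3.39 mA

k_n = μ_nC_ox · (W/L) = 7.856 mA/V².
V_ov = V_GS − V_TN = 1.6 − 0.671 = 0.929 V.
Since V_DS = 6.31 V ≥ V_ov = 0.929 V, the device is in saturation.
I_D = ½ k_n V_ov² = 0.5 × 7.856 × 0.929² = 3.39 mA.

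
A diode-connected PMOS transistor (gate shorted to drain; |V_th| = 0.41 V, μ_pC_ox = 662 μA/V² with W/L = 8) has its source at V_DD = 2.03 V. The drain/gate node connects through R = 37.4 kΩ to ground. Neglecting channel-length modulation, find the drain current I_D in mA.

With gate tied to drain, V_SG = V_SD ≥ V_SG − |V_th|, so the device is in saturation.
k_p = μ_pC_ox · (W/L) = 5.296 mA/V².
KCL at the drain: ½ k_p (V_SG − |V_th|)² = (V_DD − V_SG)/R.
Let x = V_SG − 0.41. Then 99 x² + x − 1.62 = 0, giving x = 0.123 V (positive root), so V_SG = 0.533 V.
I_D = (V_DD − V_SG)/R = (2.03 − 0.533) / 37.4 = 0.04 mA.

I_D = 0.0400 mA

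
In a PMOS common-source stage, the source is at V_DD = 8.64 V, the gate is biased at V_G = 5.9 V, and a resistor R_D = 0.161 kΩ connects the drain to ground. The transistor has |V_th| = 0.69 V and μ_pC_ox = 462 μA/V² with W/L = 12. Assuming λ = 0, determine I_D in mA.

I_D = 11.6 mA

V_SG = V_DD − V_G = 8.64 − 5.9 = 2.74 V, so V_ov = 2.74 − 0.69 = 2.05 V.
k_p = μ_pC_ox · (W/L) = 5.544 mA/V².
Assume saturation: I_D = ½ k_p V_ov² = 0.5 × 5.544 × 2.05² = 11.6 mA, giving V_SD = V_DD − I_D R_D = 8.64 − 11.6 × 0.161 = 6.76 V.
V_SD = 6.76 V ≥ V_ov = 2.05 V, confirming saturation.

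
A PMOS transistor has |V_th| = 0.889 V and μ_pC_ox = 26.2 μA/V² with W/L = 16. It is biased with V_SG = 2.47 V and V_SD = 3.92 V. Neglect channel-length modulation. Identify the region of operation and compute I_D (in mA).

Saturation; I_D = 0.524 mA

k_p = μ_pC_ox · (W/L) = 0.4192 mA/V².
V_ov = V_SG − |V_th| = 2.47 − 0.889 = 1.58 V.
Since V_SD = 3.92 V ≥ V_ov = 1.58 V, the device is in saturation.
I_D = ½ k_p V_ov² = 0.5 × 0.4192 × 1.58² = 0.524 mA.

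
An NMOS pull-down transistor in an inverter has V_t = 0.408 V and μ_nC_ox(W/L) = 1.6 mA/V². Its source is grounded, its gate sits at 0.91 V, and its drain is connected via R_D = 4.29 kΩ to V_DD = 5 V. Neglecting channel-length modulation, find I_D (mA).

V_GS = V_G = 0.91 V, so V_ov = 0.91 − 0.408 = 0.502 V.
Assume saturation: I_D = ½ k_n V_ov² = 0.5 × 1.6 × 0.502² = 0.202 mA, giving V_DS = V_DD − I_D R_D = 5 − 0.202 × 4.29 = 4.14 V.
V_DS = 4.14 V ≥ V_ov = 0.502 V, confirming saturation.

I_D = 0.202 mA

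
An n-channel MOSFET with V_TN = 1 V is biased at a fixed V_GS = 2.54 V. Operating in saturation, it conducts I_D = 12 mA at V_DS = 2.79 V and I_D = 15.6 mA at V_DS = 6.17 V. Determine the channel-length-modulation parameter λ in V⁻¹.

λ = 0.118 V⁻¹

With V_GS fixed, I_D ∝ (1 + λ V_DS) in saturation, so I_D2/I_D1 = (1 + λ V_DS2)/(1 + λ V_DS1).
15.6/12 = 1.3 = (1 + 6.17 λ)/(1 + 2.79 λ).
Solving: λ (I_D1 V_DS2 − I_D2 V_DS1) = I_D2 − I_D1, so λ = (15.6 − 12) / (12 × 6.17 − 15.6 × 2.79) = 3.6 / 30.5 = 0.118 V⁻¹.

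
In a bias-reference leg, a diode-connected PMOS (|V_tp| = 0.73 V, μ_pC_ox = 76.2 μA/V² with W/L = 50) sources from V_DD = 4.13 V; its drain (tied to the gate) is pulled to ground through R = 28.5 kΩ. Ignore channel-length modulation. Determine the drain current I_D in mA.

With gate tied to drain, V_SG = V_SD ≥ V_SG − |V_tp|, so the device is in saturation.
k_p = μ_pC_ox · (W/L) = 3.81 mA/V².
KCL at the drain: ½ k_p (V_SG − |V_tp|)² = (V_DD − V_SG)/R.
Let x = V_SG − 0.73. Then 54.3 x² + x − 3.4 = 0, giving x = 0.241 V (positive root), so V_SG = 0.971 V.
I_D = (V_DD − V_SG)/R = (4.13 − 0.971) / 28.5 = 0.111 mA.

I_D = 0.111 mA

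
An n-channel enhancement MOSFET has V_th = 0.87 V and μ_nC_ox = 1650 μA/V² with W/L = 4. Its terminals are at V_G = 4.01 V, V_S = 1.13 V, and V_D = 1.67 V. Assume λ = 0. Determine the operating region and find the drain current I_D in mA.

Triode; I_D = 6.20 mA

V_GS = V_G − V_S = 4.01 − 1.13 = 2.88 V; V_DS = V_D − V_S = 1.67 − 1.13 = 0.54 V.
k_n = μ_nC_ox · (W/L) = 6.6 mA/V².
V_ov = V_GS − V_th = 2.88 − 0.87 = 2.01 V.
Since V_DS = 0.54 V < V_ov = 2.01 V, the device is in the triode region.
I_D = k_n [V_ov · V_DS − ½ V_DS²] = 6.6 × [2.01 × 0.54 − 0.5 × 0.54²] = 6.2 mA.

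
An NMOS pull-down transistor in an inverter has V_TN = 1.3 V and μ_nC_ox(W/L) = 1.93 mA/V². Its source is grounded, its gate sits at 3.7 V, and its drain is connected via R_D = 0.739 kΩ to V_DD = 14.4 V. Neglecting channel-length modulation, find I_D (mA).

V_GS = V_G = 3.7 V, so V_ov = 3.7 − 1.3 = 2.4 V.
Assume saturation: I_D = ½ k_n V_ov² = 0.5 × 1.93 × 2.4² = 5.56 mA, giving V_DS = V_DD − I_D R_D = 14.4 − 5.56 × 0.739 = 10.3 V.
V_DS = 10.3 V ≥ V_ov = 2.4 V, confirming saturation.

I_D = 5.56 mA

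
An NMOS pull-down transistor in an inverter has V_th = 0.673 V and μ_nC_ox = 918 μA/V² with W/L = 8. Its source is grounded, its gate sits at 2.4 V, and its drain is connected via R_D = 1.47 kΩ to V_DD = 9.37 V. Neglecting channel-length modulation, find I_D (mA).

V_GS = V_G = 2.4 V, so V_ov = 2.4 − 0.673 = 1.73 V.
k_n = μ_nC_ox · (W/L) = 7.344 mA/V².
Assume saturation: I_D = ½ k_n V_ov² = 0.5 × 7.344 × 1.73² = 11 mA, giving V_DS = V_DD − I_D R_D = 9.37 − 11 × 1.47 = -6.73 V.
But -6.73 V < V_ov = 1.73 V, so the device is actually in triode.
In triode I_D = k_n[V_ov V_DS − ½ V_DS²] and I_D = (V_DD − V_DS)/R_D. Equating: 5.4 V_DS² − 19.64 V_DS + 9.37 = 0, giving V_DS = 0.565 V (the root below V_ov).
I_D = (9.37 − 0.565) / 1.47 = 5.99 mA.

I_D = 5.99 mA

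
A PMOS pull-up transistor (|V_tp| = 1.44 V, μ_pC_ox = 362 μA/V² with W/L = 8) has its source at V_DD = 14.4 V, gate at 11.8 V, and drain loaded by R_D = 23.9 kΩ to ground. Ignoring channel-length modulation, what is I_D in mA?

V_SG = V_DD − V_G = 14.4 − 11.8 = 2.6 V, so V_ov = 2.6 − 1.44 = 1.16 V.
k_p = μ_pC_ox · (W/L) = 2.896 mA/V².
Assume saturation: I_D = ½ k_p V_ov² = 0.5 × 2.896 × 1.16² = 1.95 mA, giving V_SD = V_DD − I_D R_D = 14.4 − 1.95 × 23.9 = -32.2 V.
But -32.2 V < V_ov = 1.16 V, so the device is actually in triode.
In triode I_D = k_p[V_ov V_SD − ½ V_SD²] and I_D = (V_DD − V_SD)/R_D. Equating: 34.6 V_SD² − 81.29 V_SD + 14.4 = 0, giving V_SD = 0.193 V (the root below V_ov).
I_D = (14.4 − 0.193) / 23.9 = 0.594 mA.

I_D = 0.594 mA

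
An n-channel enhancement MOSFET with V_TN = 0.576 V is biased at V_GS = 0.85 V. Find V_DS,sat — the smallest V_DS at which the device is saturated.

The boundary between triode and saturation is V_DS = V_GS − V_TN = V_ov.
V_ov = 0.85 − 0.576 = 0.274 V.

V_DS,sat = 0.274 V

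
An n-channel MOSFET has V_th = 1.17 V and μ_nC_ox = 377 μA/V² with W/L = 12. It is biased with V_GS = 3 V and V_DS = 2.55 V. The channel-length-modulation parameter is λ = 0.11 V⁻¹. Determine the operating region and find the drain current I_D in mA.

Saturation; I_D = 9.70 mA

k_n = μ_nC_ox · (W/L) = 4.524 mA/V².
V_ov = V_GS − V_th = 3 − 1.17 = 1.83 V.
Since V_DS = 2.55 V ≥ V_ov = 1.83 V, the device is in saturation.
I_D = ½ k_n V_ov² (1 + λ V_DS) = 0.5 × 4.524 × 1.83² × (1 + 0.11 × 2.55) = 9.7 mA.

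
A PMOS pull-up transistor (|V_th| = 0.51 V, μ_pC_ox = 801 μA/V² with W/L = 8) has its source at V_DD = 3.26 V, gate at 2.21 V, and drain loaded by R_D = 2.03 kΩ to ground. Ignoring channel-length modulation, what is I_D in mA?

V_SG = V_DD − V_G = 3.26 − 2.21 = 1.05 V, so V_ov = 1.05 − 0.51 = 0.54 V.
k_p = μ_pC_ox · (W/L) = 6.408 mA/V².
Assume saturation: I_D = ½ k_p V_ov² = 0.5 × 6.408 × 0.54² = 0.934 mA, giving V_SD = V_DD − I_D R_D = 3.26 − 0.934 × 2.03 = 1.36 V.
V_SD = 1.36 V ≥ V_ov = 0.54 V, confirming saturation.

I_D = 0.934 mA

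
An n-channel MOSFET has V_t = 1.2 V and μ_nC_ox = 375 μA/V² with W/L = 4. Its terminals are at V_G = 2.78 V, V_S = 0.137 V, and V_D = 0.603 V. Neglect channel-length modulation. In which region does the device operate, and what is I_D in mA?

V_GS = V_G − V_S = 2.78 − 0.137 = 2.64 V; V_DS = V_D − V_S = 0.603 − 0.137 = 0.466 V.
k_n = μ_nC_ox · (W/L) = 1.5 mA/V².
V_ov = V_GS − V_t = 2.64 − 1.2 = 1.44 V.
Since V_DS = 0.466 V < V_ov = 1.44 V, the device is in the triode region.
I_D = k_n [V_ov · V_DS − ½ V_DS²] = 1.5 × [1.44 × 0.466 − 0.5 × 0.466²] = 0.846 mA.

Triode; I_D = 0.846 mA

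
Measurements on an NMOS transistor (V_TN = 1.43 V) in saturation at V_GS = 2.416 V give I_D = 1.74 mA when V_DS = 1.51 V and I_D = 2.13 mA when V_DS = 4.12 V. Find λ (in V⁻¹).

With V_GS fixed, I_D ∝ (1 + λ V_DS) in saturation, so I_D2/I_D1 = (1 + λ V_DS2)/(1 + λ V_DS1).
2.13/1.74 = 1.224 = (1 + 4.12 λ)/(1 + 1.51 λ).
Solving: λ (I_D1 V_DS2 − I_D2 V_DS1) = I_D2 − I_D1, so λ = (2.13 − 1.74) / (1.74 × 4.12 − 2.13 × 1.51) = 0.39 / 3.95 = 0.0987 V⁻¹.

λ = 0.0987 V⁻¹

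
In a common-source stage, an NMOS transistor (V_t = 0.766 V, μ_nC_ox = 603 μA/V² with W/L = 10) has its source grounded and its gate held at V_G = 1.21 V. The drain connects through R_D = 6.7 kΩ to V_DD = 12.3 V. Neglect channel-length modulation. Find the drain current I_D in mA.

V_GS = V_G = 1.21 V, so V_ov = 1.21 − 0.766 = 0.444 V.
k_n = μ_nC_ox · (W/L) = 6.03 mA/V².
Assume saturation: I_D = ½ k_n V_ov² = 0.5 × 6.03 × 0.444² = 0.594 mA, giving V_DS = V_DD − I_D R_D = 12.3 − 0.594 × 6.7 = 8.32 V.
V_DS = 8.32 V ≥ V_ov = 0.444 V, confirming saturation.

I_D = 0.594 mA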